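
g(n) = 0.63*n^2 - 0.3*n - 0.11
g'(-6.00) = -7.86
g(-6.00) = 24.37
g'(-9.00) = -11.64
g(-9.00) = 53.62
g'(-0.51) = -0.94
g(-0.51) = 0.21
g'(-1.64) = -2.37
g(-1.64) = 2.08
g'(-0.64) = -1.11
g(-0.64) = 0.34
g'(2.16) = 2.42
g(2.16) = 2.18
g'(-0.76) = -1.26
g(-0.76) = 0.48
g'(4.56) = 5.45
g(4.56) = 11.62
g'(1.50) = 1.59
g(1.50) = 0.86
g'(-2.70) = -3.70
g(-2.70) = 5.29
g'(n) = 1.26*n - 0.3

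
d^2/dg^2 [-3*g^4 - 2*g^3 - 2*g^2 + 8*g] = -36*g^2 - 12*g - 4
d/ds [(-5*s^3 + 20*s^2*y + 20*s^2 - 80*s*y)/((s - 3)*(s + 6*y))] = 5*(s*(s - 3)*(s^2 - 4*s*y - 4*s + 16*y) + s*(s + 6*y)*(s^2 - 4*s*y - 4*s + 16*y) + (s - 3)*(s + 6*y)*(-3*s^2 + 8*s*y + 8*s - 16*y))/((s - 3)^2*(s + 6*y)^2)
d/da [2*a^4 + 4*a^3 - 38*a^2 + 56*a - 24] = 8*a^3 + 12*a^2 - 76*a + 56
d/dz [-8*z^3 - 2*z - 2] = -24*z^2 - 2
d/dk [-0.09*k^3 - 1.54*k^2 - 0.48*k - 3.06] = -0.27*k^2 - 3.08*k - 0.48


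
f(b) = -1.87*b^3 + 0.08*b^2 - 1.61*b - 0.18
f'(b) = -5.61*b^2 + 0.16*b - 1.61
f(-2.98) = 54.82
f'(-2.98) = -51.91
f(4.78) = -210.28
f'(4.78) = -129.02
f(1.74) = -12.59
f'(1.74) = -18.32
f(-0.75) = 1.86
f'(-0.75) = -4.89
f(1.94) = -16.66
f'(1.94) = -22.41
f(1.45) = -8.05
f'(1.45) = -13.17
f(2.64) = -38.28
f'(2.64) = -40.29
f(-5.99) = 414.24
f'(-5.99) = -203.86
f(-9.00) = 1384.02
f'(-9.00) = -457.46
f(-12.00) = 3262.02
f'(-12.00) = -811.37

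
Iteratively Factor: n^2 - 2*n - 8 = (n - 4)*(n + 2)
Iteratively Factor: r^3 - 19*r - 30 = (r - 5)*(r^2 + 5*r + 6) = (r - 5)*(r + 2)*(r + 3)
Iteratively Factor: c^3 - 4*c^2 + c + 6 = (c - 2)*(c^2 - 2*c - 3) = (c - 2)*(c + 1)*(c - 3)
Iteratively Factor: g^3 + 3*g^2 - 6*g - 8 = (g + 1)*(g^2 + 2*g - 8) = (g + 1)*(g + 4)*(g - 2)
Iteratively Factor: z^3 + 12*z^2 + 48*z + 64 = (z + 4)*(z^2 + 8*z + 16) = (z + 4)^2*(z + 4)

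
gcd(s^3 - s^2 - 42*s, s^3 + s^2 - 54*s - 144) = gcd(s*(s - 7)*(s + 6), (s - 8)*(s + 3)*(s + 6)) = s + 6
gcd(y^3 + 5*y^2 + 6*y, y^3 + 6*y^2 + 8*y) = y^2 + 2*y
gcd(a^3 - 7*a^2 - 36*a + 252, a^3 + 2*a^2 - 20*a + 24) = a + 6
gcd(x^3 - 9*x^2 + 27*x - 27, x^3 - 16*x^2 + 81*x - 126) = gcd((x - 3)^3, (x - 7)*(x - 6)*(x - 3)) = x - 3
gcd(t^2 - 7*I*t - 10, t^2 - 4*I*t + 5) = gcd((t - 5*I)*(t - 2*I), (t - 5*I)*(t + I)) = t - 5*I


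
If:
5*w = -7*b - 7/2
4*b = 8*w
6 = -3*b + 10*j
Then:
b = -7/19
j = 93/190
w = -7/38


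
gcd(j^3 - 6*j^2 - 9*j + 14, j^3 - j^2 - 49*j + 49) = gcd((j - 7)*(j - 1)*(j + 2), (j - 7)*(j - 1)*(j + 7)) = j^2 - 8*j + 7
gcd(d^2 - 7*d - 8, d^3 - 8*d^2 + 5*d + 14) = d + 1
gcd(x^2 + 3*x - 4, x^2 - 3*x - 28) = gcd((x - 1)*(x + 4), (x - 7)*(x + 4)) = x + 4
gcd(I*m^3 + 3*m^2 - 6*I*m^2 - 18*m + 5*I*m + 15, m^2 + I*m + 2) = 1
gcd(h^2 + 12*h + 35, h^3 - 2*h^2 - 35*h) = h + 5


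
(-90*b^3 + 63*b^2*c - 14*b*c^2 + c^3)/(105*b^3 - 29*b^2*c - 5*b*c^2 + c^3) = (-30*b^2 + 11*b*c - c^2)/(35*b^2 + 2*b*c - c^2)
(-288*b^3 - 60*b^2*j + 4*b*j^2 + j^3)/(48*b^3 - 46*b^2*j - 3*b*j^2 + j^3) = (-6*b - j)/(b - j)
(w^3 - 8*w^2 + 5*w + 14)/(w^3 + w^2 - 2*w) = (w^3 - 8*w^2 + 5*w + 14)/(w*(w^2 + w - 2))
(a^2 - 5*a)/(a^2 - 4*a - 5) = a/(a + 1)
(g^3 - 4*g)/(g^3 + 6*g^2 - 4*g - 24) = g/(g + 6)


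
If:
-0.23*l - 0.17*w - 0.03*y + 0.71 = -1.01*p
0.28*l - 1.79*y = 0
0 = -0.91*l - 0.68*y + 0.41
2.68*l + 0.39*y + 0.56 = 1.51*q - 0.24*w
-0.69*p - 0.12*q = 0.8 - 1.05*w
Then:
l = 0.40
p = -0.52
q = 1.19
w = 0.56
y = 0.06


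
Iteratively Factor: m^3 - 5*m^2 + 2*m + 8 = (m - 2)*(m^2 - 3*m - 4) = (m - 4)*(m - 2)*(m + 1)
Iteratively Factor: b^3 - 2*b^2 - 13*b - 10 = (b + 2)*(b^2 - 4*b - 5) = (b + 1)*(b + 2)*(b - 5)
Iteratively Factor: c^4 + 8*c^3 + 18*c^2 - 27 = (c + 3)*(c^3 + 5*c^2 + 3*c - 9) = (c + 3)^2*(c^2 + 2*c - 3) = (c - 1)*(c + 3)^2*(c + 3)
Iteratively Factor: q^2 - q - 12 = (q + 3)*(q - 4)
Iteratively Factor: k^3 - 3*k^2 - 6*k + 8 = (k - 4)*(k^2 + k - 2) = (k - 4)*(k + 2)*(k - 1)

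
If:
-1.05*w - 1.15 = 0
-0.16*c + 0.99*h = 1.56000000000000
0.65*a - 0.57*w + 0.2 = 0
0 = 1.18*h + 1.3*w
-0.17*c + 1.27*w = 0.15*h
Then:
No Solution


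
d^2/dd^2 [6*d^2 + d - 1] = 12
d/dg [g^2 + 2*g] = 2*g + 2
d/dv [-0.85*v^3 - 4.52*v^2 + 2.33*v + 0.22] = -2.55*v^2 - 9.04*v + 2.33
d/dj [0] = 0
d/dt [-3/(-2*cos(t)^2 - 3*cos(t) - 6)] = 3*(4*cos(t) + 3)*sin(t)/(3*cos(t) + cos(2*t) + 7)^2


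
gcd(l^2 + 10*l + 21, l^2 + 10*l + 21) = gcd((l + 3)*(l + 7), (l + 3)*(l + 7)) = l^2 + 10*l + 21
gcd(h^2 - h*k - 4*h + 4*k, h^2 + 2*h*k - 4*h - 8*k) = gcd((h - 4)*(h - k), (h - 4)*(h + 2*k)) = h - 4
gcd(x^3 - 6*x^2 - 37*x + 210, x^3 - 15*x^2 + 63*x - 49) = x - 7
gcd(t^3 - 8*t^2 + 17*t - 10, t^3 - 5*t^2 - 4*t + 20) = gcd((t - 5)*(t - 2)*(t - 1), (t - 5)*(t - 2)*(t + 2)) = t^2 - 7*t + 10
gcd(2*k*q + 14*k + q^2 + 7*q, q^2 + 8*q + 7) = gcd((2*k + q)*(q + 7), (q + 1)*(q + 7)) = q + 7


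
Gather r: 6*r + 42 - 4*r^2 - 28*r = -4*r^2 - 22*r + 42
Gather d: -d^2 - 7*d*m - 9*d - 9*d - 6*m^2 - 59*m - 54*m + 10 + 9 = -d^2 + d*(-7*m - 18) - 6*m^2 - 113*m + 19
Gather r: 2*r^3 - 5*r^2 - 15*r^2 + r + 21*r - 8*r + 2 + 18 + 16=2*r^3 - 20*r^2 + 14*r + 36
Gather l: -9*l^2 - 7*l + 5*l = -9*l^2 - 2*l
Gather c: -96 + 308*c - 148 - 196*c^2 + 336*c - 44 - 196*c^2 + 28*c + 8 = -392*c^2 + 672*c - 280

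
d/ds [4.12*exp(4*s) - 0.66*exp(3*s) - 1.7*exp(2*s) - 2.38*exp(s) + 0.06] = (16.48*exp(3*s) - 1.98*exp(2*s) - 3.4*exp(s) - 2.38)*exp(s)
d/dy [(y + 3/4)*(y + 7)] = 2*y + 31/4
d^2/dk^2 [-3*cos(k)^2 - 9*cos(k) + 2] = 9*cos(k) + 6*cos(2*k)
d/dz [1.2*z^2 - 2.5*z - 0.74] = 2.4*z - 2.5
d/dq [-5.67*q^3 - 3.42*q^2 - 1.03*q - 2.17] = -17.01*q^2 - 6.84*q - 1.03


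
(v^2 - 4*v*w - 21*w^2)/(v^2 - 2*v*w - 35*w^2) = (v + 3*w)/(v + 5*w)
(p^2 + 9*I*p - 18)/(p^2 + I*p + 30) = (p + 3*I)/(p - 5*I)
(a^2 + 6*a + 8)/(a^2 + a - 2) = (a + 4)/(a - 1)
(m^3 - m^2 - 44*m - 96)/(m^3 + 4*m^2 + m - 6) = (m^2 - 4*m - 32)/(m^2 + m - 2)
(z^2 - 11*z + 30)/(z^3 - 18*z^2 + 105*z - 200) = (z - 6)/(z^2 - 13*z + 40)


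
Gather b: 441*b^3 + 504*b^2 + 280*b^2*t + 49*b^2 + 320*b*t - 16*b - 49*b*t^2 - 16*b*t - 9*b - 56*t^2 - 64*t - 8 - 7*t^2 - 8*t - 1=441*b^3 + b^2*(280*t + 553) + b*(-49*t^2 + 304*t - 25) - 63*t^2 - 72*t - 9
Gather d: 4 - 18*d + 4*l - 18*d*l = d*(-18*l - 18) + 4*l + 4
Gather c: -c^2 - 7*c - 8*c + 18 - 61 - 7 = -c^2 - 15*c - 50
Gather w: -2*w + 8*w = 6*w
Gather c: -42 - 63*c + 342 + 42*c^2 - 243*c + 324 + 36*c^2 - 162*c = 78*c^2 - 468*c + 624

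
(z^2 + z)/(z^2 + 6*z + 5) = z/(z + 5)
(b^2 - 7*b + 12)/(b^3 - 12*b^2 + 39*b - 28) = (b - 3)/(b^2 - 8*b + 7)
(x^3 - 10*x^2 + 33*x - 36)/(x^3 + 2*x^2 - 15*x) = (x^2 - 7*x + 12)/(x*(x + 5))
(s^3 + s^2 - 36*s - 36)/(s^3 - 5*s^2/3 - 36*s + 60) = 3*(s + 1)/(3*s - 5)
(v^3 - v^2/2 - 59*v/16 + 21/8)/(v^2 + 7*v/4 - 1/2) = (16*v^2 - 40*v + 21)/(4*(4*v - 1))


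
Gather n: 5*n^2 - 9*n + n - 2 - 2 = 5*n^2 - 8*n - 4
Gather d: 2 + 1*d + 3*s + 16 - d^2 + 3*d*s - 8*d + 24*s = -d^2 + d*(3*s - 7) + 27*s + 18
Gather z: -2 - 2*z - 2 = -2*z - 4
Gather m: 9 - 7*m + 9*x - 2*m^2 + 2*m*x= -2*m^2 + m*(2*x - 7) + 9*x + 9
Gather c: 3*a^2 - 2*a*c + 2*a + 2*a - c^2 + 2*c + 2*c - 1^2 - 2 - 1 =3*a^2 + 4*a - c^2 + c*(4 - 2*a) - 4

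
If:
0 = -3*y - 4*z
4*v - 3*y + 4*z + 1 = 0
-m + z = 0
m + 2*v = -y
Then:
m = -3/26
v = -1/52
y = 2/13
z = -3/26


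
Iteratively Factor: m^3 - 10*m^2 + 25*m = (m - 5)*(m^2 - 5*m) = m*(m - 5)*(m - 5)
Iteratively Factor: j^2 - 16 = (j + 4)*(j - 4)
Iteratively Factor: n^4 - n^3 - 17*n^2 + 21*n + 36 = (n + 1)*(n^3 - 2*n^2 - 15*n + 36) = (n - 3)*(n + 1)*(n^2 + n - 12) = (n - 3)^2*(n + 1)*(n + 4)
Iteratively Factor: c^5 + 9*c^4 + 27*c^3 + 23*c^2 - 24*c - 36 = (c + 3)*(c^4 + 6*c^3 + 9*c^2 - 4*c - 12) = (c + 3)^2*(c^3 + 3*c^2 - 4) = (c - 1)*(c + 3)^2*(c^2 + 4*c + 4) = (c - 1)*(c + 2)*(c + 3)^2*(c + 2)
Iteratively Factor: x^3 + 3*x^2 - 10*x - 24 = (x + 4)*(x^2 - x - 6) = (x - 3)*(x + 4)*(x + 2)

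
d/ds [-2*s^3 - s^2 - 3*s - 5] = -6*s^2 - 2*s - 3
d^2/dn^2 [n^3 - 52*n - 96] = 6*n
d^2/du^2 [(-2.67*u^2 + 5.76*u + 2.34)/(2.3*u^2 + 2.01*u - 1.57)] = (85.62762*u^3 + 16.42338*u^2 + 189.70308*u + 58.998246)/(12.167*u^6 + 31.8987*u^5 + 2.96078999999999*u^4 - 35.428059*u^3 - 2.021061*u^2 + 14.863347*u - 3.869893)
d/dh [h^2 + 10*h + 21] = 2*h + 10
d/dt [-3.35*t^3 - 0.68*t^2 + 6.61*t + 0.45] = -10.05*t^2 - 1.36*t + 6.61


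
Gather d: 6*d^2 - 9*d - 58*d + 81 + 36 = 6*d^2 - 67*d + 117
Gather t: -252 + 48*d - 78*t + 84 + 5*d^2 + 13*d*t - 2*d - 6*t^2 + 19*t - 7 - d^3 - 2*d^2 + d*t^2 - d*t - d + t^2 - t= -d^3 + 3*d^2 + 45*d + t^2*(d - 5) + t*(12*d - 60) - 175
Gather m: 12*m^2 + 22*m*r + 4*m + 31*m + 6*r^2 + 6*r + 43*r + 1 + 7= 12*m^2 + m*(22*r + 35) + 6*r^2 + 49*r + 8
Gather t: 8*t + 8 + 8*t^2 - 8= 8*t^2 + 8*t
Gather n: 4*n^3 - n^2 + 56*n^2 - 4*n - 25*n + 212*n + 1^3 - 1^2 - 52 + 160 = 4*n^3 + 55*n^2 + 183*n + 108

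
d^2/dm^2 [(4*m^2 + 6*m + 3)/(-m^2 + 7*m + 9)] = 2*(-34*m^3 - 117*m^2 - 99*m - 120)/(m^6 - 21*m^5 + 120*m^4 + 35*m^3 - 1080*m^2 - 1701*m - 729)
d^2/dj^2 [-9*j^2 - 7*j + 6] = -18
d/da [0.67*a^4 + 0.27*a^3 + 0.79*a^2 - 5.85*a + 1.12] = 2.68*a^3 + 0.81*a^2 + 1.58*a - 5.85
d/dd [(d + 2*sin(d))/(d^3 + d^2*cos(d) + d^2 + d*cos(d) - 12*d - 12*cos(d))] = (-(d + 2*sin(d))*(-d^2*sin(d) + 3*d^2 - d*sin(d) + 2*d*cos(d) + 2*d + 12*sin(d) + cos(d) - 12) + (2*cos(d) + 1)*(d^3 + d^2*cos(d) + d^2 + d*cos(d) - 12*d - 12*cos(d)))/((d - 3)^2*(d + 4)^2*(d + cos(d))^2)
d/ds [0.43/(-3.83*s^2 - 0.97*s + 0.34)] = (3.2938*s + 0.4171)/(3.83*s^2 + 0.97*s - 0.34)^2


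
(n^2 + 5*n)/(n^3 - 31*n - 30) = n/(n^2 - 5*n - 6)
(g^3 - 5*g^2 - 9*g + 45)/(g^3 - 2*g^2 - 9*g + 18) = (g - 5)/(g - 2)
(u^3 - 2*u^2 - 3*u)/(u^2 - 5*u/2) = 2*(u^2 - 2*u - 3)/(2*u - 5)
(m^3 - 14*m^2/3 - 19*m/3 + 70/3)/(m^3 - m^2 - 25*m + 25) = (3*m^2 + m - 14)/(3*(m^2 + 4*m - 5))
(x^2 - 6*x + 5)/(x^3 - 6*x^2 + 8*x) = (x^2 - 6*x + 5)/(x*(x^2 - 6*x + 8))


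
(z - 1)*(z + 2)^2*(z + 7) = z^4 + 10*z^3 + 21*z^2 - 4*z - 28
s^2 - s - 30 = (s - 6)*(s + 5)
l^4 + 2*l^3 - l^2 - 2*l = l*(l - 1)*(l + 1)*(l + 2)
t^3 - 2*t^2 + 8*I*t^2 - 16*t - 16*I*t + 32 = (t - 2)*(t + 4*I)^2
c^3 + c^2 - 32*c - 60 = (c - 6)*(c + 2)*(c + 5)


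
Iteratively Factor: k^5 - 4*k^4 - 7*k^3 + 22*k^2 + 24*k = (k + 1)*(k^4 - 5*k^3 - 2*k^2 + 24*k) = (k - 4)*(k + 1)*(k^3 - k^2 - 6*k) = k*(k - 4)*(k + 1)*(k^2 - k - 6) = k*(k - 4)*(k - 3)*(k + 1)*(k + 2)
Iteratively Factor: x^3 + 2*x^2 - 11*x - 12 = (x + 1)*(x^2 + x - 12) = (x - 3)*(x + 1)*(x + 4)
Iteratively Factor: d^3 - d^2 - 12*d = (d + 3)*(d^2 - 4*d) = (d - 4)*(d + 3)*(d)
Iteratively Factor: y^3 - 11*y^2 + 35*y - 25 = (y - 5)*(y^2 - 6*y + 5) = (y - 5)*(y - 1)*(y - 5)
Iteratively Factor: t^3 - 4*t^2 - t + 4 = (t - 1)*(t^2 - 3*t - 4) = (t - 4)*(t - 1)*(t + 1)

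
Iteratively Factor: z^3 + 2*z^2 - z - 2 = (z - 1)*(z^2 + 3*z + 2) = (z - 1)*(z + 1)*(z + 2)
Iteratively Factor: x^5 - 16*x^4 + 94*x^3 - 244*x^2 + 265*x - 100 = (x - 1)*(x^4 - 15*x^3 + 79*x^2 - 165*x + 100) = (x - 4)*(x - 1)*(x^3 - 11*x^2 + 35*x - 25) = (x - 5)*(x - 4)*(x - 1)*(x^2 - 6*x + 5) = (x - 5)*(x - 4)*(x - 1)^2*(x - 5)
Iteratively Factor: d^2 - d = (d)*(d - 1)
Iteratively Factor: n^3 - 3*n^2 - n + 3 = (n + 1)*(n^2 - 4*n + 3) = (n - 3)*(n + 1)*(n - 1)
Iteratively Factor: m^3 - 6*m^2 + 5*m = (m - 5)*(m^2 - m) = (m - 5)*(m - 1)*(m)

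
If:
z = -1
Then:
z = -1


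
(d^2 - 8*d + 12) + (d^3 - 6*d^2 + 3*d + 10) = d^3 - 5*d^2 - 5*d + 22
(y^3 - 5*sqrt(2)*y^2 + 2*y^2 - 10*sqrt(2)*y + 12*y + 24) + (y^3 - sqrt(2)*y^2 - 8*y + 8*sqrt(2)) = 2*y^3 - 6*sqrt(2)*y^2 + 2*y^2 - 10*sqrt(2)*y + 4*y + 8*sqrt(2) + 24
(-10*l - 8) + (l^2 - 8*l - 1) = l^2 - 18*l - 9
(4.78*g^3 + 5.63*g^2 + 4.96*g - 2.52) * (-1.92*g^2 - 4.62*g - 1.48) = -9.1776*g^5 - 32.8932*g^4 - 42.6082*g^3 - 26.4092*g^2 + 4.3016*g + 3.7296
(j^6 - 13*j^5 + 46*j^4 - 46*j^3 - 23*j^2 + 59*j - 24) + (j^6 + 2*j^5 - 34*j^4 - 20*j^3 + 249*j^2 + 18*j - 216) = 2*j^6 - 11*j^5 + 12*j^4 - 66*j^3 + 226*j^2 + 77*j - 240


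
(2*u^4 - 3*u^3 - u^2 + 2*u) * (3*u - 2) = 6*u^5 - 13*u^4 + 3*u^3 + 8*u^2 - 4*u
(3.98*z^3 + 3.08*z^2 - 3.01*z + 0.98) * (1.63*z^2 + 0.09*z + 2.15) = 6.4874*z^5 + 5.3786*z^4 + 3.9279*z^3 + 7.9485*z^2 - 6.3833*z + 2.107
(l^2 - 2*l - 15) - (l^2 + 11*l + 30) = -13*l - 45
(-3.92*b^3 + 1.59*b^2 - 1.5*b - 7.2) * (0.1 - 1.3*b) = 5.096*b^4 - 2.459*b^3 + 2.109*b^2 + 9.21*b - 0.72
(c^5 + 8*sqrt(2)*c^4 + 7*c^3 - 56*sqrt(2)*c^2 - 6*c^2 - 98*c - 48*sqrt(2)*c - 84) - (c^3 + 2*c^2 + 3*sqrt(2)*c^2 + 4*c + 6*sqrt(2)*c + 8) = c^5 + 8*sqrt(2)*c^4 + 6*c^3 - 59*sqrt(2)*c^2 - 8*c^2 - 102*c - 54*sqrt(2)*c - 92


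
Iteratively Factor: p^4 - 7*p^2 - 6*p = (p)*(p^3 - 7*p - 6) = p*(p - 3)*(p^2 + 3*p + 2) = p*(p - 3)*(p + 2)*(p + 1)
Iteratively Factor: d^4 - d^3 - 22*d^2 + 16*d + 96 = (d + 2)*(d^3 - 3*d^2 - 16*d + 48) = (d - 4)*(d + 2)*(d^2 + d - 12) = (d - 4)*(d + 2)*(d + 4)*(d - 3)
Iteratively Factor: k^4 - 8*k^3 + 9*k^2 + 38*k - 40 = (k - 1)*(k^3 - 7*k^2 + 2*k + 40) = (k - 1)*(k + 2)*(k^2 - 9*k + 20) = (k - 4)*(k - 1)*(k + 2)*(k - 5)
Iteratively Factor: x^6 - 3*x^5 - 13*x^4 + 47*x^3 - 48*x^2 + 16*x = (x + 4)*(x^5 - 7*x^4 + 15*x^3 - 13*x^2 + 4*x) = (x - 1)*(x + 4)*(x^4 - 6*x^3 + 9*x^2 - 4*x) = (x - 1)^2*(x + 4)*(x^3 - 5*x^2 + 4*x) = (x - 1)^3*(x + 4)*(x^2 - 4*x) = x*(x - 1)^3*(x + 4)*(x - 4)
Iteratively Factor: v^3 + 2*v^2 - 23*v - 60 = (v - 5)*(v^2 + 7*v + 12) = (v - 5)*(v + 4)*(v + 3)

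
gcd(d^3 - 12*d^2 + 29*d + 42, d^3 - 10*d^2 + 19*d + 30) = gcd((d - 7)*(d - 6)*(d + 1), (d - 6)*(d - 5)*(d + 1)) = d^2 - 5*d - 6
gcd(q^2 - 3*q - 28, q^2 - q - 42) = q - 7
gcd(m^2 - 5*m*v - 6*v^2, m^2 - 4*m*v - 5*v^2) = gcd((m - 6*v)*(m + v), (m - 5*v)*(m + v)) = m + v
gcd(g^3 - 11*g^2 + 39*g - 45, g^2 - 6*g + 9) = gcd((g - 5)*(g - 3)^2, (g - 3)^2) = g^2 - 6*g + 9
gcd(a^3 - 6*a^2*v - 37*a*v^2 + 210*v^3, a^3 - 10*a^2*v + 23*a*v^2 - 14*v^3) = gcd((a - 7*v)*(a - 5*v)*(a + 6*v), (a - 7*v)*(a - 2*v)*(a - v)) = -a + 7*v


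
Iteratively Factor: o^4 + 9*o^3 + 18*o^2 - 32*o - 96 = (o + 4)*(o^3 + 5*o^2 - 2*o - 24) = (o + 3)*(o + 4)*(o^2 + 2*o - 8) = (o + 3)*(o + 4)^2*(o - 2)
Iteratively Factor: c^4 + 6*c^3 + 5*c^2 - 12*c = (c - 1)*(c^3 + 7*c^2 + 12*c) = (c - 1)*(c + 4)*(c^2 + 3*c) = (c - 1)*(c + 3)*(c + 4)*(c)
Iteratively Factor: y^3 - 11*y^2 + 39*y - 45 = (y - 3)*(y^2 - 8*y + 15) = (y - 5)*(y - 3)*(y - 3)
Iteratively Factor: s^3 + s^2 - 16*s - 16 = (s + 1)*(s^2 - 16) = (s - 4)*(s + 1)*(s + 4)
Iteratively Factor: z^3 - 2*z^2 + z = (z)*(z^2 - 2*z + 1) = z*(z - 1)*(z - 1)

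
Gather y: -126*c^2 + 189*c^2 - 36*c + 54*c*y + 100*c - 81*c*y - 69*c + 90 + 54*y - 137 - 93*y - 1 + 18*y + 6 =63*c^2 - 5*c + y*(-27*c - 21) - 42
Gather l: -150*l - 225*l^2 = -225*l^2 - 150*l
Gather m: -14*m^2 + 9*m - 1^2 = -14*m^2 + 9*m - 1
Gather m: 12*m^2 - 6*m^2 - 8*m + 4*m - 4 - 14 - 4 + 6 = 6*m^2 - 4*m - 16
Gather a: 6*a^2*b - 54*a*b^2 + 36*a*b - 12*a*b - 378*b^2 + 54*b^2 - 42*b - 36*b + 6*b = 6*a^2*b + a*(-54*b^2 + 24*b) - 324*b^2 - 72*b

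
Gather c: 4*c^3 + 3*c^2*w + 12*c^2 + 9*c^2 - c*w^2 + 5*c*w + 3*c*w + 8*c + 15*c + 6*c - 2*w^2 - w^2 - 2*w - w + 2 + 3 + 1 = 4*c^3 + c^2*(3*w + 21) + c*(-w^2 + 8*w + 29) - 3*w^2 - 3*w + 6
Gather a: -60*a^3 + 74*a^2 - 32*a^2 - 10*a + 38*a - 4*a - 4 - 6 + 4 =-60*a^3 + 42*a^2 + 24*a - 6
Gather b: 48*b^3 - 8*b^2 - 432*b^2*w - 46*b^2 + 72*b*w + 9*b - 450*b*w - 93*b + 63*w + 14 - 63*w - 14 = 48*b^3 + b^2*(-432*w - 54) + b*(-378*w - 84)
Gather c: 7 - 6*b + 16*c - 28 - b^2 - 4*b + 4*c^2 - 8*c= -b^2 - 10*b + 4*c^2 + 8*c - 21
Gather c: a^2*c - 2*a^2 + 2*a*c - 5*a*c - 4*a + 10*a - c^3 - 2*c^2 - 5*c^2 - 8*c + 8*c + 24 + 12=-2*a^2 + 6*a - c^3 - 7*c^2 + c*(a^2 - 3*a) + 36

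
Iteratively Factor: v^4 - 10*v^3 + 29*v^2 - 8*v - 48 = (v - 3)*(v^3 - 7*v^2 + 8*v + 16) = (v - 4)*(v - 3)*(v^2 - 3*v - 4) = (v - 4)^2*(v - 3)*(v + 1)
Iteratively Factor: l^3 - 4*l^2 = (l - 4)*(l^2) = l*(l - 4)*(l)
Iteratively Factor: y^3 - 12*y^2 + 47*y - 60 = (y - 4)*(y^2 - 8*y + 15) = (y - 4)*(y - 3)*(y - 5)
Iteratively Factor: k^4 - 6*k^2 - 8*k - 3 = (k + 1)*(k^3 - k^2 - 5*k - 3) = (k + 1)^2*(k^2 - 2*k - 3) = (k - 3)*(k + 1)^2*(k + 1)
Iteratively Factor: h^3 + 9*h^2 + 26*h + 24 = (h + 4)*(h^2 + 5*h + 6) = (h + 2)*(h + 4)*(h + 3)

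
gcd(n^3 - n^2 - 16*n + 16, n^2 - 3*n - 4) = n - 4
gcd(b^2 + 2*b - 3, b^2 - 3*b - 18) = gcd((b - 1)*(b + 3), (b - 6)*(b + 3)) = b + 3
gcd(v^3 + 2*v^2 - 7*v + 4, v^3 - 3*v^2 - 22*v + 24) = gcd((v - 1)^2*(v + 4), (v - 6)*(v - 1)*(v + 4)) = v^2 + 3*v - 4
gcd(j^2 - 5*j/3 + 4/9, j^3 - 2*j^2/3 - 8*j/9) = j - 4/3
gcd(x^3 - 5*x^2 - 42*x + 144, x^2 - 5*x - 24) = x - 8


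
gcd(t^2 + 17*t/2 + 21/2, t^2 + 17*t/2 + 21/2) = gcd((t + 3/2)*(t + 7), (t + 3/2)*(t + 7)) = t^2 + 17*t/2 + 21/2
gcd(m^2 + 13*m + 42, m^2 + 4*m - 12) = m + 6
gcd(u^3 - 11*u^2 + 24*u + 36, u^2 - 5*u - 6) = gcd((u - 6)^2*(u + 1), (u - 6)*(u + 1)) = u^2 - 5*u - 6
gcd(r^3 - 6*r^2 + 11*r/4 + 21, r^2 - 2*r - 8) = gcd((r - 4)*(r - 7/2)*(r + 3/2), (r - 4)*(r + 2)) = r - 4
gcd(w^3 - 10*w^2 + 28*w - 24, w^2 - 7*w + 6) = w - 6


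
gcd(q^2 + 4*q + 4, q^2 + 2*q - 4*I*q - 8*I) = q + 2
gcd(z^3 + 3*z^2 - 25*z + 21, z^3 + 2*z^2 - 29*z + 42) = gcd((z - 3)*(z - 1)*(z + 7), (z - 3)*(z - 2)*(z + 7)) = z^2 + 4*z - 21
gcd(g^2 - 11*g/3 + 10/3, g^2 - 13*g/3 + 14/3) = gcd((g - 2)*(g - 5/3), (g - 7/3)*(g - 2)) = g - 2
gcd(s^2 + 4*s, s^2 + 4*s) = s^2 + 4*s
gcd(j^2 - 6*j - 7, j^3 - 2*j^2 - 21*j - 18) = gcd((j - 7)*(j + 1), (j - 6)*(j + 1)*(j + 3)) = j + 1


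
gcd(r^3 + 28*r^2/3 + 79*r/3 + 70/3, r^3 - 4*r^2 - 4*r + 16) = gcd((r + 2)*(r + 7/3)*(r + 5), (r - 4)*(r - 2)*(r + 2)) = r + 2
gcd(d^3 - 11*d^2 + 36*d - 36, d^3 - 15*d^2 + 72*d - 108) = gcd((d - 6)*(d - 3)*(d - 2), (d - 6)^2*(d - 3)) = d^2 - 9*d + 18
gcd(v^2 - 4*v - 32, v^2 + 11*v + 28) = v + 4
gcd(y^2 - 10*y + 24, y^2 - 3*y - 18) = y - 6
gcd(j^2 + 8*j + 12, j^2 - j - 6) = j + 2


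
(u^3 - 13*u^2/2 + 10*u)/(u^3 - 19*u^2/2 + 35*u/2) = (u - 4)/(u - 7)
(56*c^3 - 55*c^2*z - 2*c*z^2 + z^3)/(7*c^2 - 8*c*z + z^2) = (-56*c^2 - c*z + z^2)/(-7*c + z)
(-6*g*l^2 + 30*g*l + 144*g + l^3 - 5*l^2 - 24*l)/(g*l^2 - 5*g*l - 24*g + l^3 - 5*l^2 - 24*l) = (-6*g + l)/(g + l)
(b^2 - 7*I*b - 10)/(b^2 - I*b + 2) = (b - 5*I)/(b + I)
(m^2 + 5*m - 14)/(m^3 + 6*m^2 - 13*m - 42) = (m - 2)/(m^2 - m - 6)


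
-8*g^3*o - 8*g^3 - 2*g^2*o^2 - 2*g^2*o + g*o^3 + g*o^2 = (-4*g + o)*(2*g + o)*(g*o + g)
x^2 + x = x*(x + 1)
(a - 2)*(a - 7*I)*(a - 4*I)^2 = a^4 - 2*a^3 - 15*I*a^3 - 72*a^2 + 30*I*a^2 + 144*a + 112*I*a - 224*I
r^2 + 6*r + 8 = (r + 2)*(r + 4)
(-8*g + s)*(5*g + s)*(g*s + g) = -40*g^3*s - 40*g^3 - 3*g^2*s^2 - 3*g^2*s + g*s^3 + g*s^2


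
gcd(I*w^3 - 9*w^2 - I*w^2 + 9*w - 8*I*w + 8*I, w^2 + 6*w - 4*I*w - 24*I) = 1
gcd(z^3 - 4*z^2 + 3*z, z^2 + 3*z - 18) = z - 3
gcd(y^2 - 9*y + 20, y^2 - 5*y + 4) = y - 4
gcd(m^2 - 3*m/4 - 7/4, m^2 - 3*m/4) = 1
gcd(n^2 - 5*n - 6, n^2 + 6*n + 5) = n + 1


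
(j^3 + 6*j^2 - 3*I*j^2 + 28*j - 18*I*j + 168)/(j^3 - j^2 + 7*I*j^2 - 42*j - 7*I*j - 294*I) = (j^2 - 3*I*j + 28)/(j^2 + 7*j*(-1 + I) - 49*I)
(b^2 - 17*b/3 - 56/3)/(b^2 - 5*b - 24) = (b + 7/3)/(b + 3)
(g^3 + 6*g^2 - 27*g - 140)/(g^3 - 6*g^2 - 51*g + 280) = (g + 4)/(g - 8)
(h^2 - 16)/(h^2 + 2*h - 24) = (h + 4)/(h + 6)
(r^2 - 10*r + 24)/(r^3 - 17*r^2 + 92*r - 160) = (r - 6)/(r^2 - 13*r + 40)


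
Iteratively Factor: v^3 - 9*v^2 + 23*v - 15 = (v - 1)*(v^2 - 8*v + 15) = (v - 3)*(v - 1)*(v - 5)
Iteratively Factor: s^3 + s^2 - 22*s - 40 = (s - 5)*(s^2 + 6*s + 8) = (s - 5)*(s + 4)*(s + 2)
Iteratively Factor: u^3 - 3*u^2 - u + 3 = (u - 1)*(u^2 - 2*u - 3) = (u - 1)*(u + 1)*(u - 3)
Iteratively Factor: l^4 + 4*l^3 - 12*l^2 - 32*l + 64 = (l - 2)*(l^3 + 6*l^2 - 32) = (l - 2)*(l + 4)*(l^2 + 2*l - 8) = (l - 2)^2*(l + 4)*(l + 4)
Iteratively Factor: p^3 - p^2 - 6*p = (p - 3)*(p^2 + 2*p) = (p - 3)*(p + 2)*(p)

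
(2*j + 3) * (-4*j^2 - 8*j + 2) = -8*j^3 - 28*j^2 - 20*j + 6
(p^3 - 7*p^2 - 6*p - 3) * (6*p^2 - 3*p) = 6*p^5 - 45*p^4 - 15*p^3 + 9*p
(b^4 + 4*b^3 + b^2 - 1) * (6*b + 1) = 6*b^5 + 25*b^4 + 10*b^3 + b^2 - 6*b - 1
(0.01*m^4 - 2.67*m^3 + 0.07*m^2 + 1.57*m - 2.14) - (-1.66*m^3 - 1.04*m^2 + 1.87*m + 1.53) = 0.01*m^4 - 1.01*m^3 + 1.11*m^2 - 0.3*m - 3.67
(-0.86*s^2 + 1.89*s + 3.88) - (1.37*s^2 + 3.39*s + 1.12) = -2.23*s^2 - 1.5*s + 2.76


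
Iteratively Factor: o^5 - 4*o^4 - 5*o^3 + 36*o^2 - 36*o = (o - 2)*(o^4 - 2*o^3 - 9*o^2 + 18*o) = (o - 2)^2*(o^3 - 9*o) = o*(o - 2)^2*(o^2 - 9) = o*(o - 2)^2*(o + 3)*(o - 3)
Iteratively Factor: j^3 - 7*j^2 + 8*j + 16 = (j - 4)*(j^2 - 3*j - 4) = (j - 4)^2*(j + 1)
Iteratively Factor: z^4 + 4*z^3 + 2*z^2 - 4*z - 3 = (z - 1)*(z^3 + 5*z^2 + 7*z + 3) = (z - 1)*(z + 3)*(z^2 + 2*z + 1) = (z - 1)*(z + 1)*(z + 3)*(z + 1)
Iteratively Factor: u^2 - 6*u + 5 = (u - 1)*(u - 5)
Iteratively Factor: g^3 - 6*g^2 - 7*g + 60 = (g + 3)*(g^2 - 9*g + 20) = (g - 5)*(g + 3)*(g - 4)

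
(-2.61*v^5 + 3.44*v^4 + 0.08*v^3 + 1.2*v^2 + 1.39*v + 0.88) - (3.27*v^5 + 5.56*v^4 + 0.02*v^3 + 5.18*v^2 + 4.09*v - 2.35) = -5.88*v^5 - 2.12*v^4 + 0.06*v^3 - 3.98*v^2 - 2.7*v + 3.23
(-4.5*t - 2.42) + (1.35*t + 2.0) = -3.15*t - 0.42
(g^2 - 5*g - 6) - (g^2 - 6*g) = g - 6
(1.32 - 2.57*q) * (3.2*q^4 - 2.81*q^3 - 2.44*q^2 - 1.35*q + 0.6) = -8.224*q^5 + 11.4457*q^4 + 2.5616*q^3 + 0.2487*q^2 - 3.324*q + 0.792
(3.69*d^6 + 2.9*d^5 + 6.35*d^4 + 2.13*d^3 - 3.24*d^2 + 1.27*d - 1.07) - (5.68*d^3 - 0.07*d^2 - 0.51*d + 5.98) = 3.69*d^6 + 2.9*d^5 + 6.35*d^4 - 3.55*d^3 - 3.17*d^2 + 1.78*d - 7.05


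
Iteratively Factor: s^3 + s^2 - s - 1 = (s + 1)*(s^2 - 1) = (s + 1)^2*(s - 1)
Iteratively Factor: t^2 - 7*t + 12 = (t - 3)*(t - 4)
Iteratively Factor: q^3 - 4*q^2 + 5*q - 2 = (q - 1)*(q^2 - 3*q + 2) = (q - 2)*(q - 1)*(q - 1)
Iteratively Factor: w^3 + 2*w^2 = (w)*(w^2 + 2*w) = w^2*(w + 2)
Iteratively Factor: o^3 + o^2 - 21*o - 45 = (o - 5)*(o^2 + 6*o + 9) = (o - 5)*(o + 3)*(o + 3)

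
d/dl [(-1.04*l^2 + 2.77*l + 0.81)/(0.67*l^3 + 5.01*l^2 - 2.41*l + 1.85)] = (0.6968*l^4 - 3.7118*l^3 - 12.9994*l^2 - 11.9642*l + 7.0766)/(0.4489*l^6 + 6.7134*l^5 + 21.8707*l^4 - 21.6692*l^3 + 24.3451*l^2 - 8.917*l + 3.4225)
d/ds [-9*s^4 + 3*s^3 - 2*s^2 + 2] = s*(-36*s^2 + 9*s - 4)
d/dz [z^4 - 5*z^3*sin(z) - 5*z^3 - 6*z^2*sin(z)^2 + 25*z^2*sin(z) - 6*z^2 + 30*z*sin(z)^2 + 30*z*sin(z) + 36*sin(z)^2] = -5*z^3*cos(z) + 4*z^3 - 15*z^2*sin(z) - 6*z^2*sin(2*z) + 25*z^2*cos(z) - 15*z^2 - 12*z*sin(z)^2 + 50*z*sin(z) + 30*z*sin(2*z) + 30*z*cos(z) - 12*z + 30*sin(z)^2 + 30*sin(z) + 36*sin(2*z)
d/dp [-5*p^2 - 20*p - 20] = -10*p - 20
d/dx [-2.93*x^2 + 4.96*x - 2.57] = 4.96 - 5.86*x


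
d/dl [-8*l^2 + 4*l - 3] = 4 - 16*l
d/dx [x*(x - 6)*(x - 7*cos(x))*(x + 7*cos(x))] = 4*x^3 + 49*x^2*sin(2*x) - 18*x^2 - 294*x*sin(2*x) - 98*x*cos(x)^2 + 294*cos(x)^2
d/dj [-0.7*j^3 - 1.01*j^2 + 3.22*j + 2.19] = -2.1*j^2 - 2.02*j + 3.22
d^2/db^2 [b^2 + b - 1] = 2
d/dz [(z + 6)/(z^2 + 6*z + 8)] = (z^2 + 6*z - 2*(z + 3)*(z + 6) + 8)/(z^2 + 6*z + 8)^2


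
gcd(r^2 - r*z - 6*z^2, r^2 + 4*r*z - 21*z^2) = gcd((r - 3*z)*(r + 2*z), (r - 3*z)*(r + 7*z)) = -r + 3*z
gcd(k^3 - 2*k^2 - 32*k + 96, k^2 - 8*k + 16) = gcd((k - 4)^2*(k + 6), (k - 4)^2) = k^2 - 8*k + 16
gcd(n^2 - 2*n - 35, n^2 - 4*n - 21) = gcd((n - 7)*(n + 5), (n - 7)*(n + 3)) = n - 7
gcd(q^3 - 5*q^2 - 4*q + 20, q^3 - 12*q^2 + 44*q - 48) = q - 2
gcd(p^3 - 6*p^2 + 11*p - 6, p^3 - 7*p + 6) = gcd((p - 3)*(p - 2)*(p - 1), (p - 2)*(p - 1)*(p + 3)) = p^2 - 3*p + 2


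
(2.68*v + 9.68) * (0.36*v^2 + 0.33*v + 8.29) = 0.9648*v^3 + 4.3692*v^2 + 25.4116*v + 80.2472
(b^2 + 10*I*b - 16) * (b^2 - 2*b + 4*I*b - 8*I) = b^4 - 2*b^3 + 14*I*b^3 - 56*b^2 - 28*I*b^2 + 112*b - 64*I*b + 128*I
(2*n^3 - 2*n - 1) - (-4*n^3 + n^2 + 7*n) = 6*n^3 - n^2 - 9*n - 1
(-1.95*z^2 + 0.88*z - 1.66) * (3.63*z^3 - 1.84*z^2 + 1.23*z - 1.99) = -7.0785*z^5 + 6.7824*z^4 - 10.0435*z^3 + 8.0173*z^2 - 3.793*z + 3.3034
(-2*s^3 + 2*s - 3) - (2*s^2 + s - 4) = -2*s^3 - 2*s^2 + s + 1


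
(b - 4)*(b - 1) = b^2 - 5*b + 4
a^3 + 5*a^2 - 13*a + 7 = (a - 1)^2*(a + 7)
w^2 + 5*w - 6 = (w - 1)*(w + 6)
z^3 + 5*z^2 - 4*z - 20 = (z - 2)*(z + 2)*(z + 5)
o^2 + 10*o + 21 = (o + 3)*(o + 7)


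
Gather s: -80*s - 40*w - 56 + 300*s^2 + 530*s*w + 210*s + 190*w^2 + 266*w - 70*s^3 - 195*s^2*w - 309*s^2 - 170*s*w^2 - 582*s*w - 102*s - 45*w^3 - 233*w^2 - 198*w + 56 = -70*s^3 + s^2*(-195*w - 9) + s*(-170*w^2 - 52*w + 28) - 45*w^3 - 43*w^2 + 28*w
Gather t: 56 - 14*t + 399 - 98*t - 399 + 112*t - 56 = 0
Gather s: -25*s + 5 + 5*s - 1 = 4 - 20*s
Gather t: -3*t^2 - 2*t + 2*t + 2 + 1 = 3 - 3*t^2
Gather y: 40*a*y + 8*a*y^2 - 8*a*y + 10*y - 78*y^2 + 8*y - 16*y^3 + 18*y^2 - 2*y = -16*y^3 + y^2*(8*a - 60) + y*(32*a + 16)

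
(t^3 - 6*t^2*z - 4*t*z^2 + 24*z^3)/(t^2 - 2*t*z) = t - 4*z - 12*z^2/t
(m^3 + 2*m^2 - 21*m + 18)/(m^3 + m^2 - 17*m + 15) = (m + 6)/(m + 5)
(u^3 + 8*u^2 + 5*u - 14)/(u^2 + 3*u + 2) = (u^2 + 6*u - 7)/(u + 1)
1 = 1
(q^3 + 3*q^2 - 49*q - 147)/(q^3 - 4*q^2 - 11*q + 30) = (q^2 - 49)/(q^2 - 7*q + 10)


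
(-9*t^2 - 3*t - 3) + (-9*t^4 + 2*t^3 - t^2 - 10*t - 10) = -9*t^4 + 2*t^3 - 10*t^2 - 13*t - 13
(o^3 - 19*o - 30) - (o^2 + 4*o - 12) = o^3 - o^2 - 23*o - 18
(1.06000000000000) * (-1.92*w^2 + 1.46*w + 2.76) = -2.0352*w^2 + 1.5476*w + 2.9256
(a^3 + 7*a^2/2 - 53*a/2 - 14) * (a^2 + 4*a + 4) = a^5 + 15*a^4/2 - 17*a^3/2 - 106*a^2 - 162*a - 56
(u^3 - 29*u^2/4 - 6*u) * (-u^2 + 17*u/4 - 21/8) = -u^5 + 23*u^4/2 - 439*u^3/16 - 207*u^2/32 + 63*u/4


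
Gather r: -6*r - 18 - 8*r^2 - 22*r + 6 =-8*r^2 - 28*r - 12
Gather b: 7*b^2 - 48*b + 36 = 7*b^2 - 48*b + 36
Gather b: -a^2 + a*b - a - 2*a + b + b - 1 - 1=-a^2 - 3*a + b*(a + 2) - 2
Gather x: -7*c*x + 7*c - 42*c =-7*c*x - 35*c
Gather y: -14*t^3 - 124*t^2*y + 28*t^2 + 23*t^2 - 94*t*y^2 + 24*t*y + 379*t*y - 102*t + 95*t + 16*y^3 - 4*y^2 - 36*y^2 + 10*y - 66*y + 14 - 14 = -14*t^3 + 51*t^2 - 7*t + 16*y^3 + y^2*(-94*t - 40) + y*(-124*t^2 + 403*t - 56)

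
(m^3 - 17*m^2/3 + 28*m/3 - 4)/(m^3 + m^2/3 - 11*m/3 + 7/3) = (3*m^3 - 17*m^2 + 28*m - 12)/(3*m^3 + m^2 - 11*m + 7)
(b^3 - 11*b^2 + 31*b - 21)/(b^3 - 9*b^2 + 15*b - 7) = (b - 3)/(b - 1)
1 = 1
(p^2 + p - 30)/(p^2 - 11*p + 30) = (p + 6)/(p - 6)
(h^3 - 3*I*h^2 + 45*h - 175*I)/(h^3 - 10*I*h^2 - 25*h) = (h + 7*I)/h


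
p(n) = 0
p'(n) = 0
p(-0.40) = 0.00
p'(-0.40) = 0.00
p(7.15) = 0.00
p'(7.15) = 0.00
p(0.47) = 0.00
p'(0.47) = 0.00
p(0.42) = 0.00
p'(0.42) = 0.00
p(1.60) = 0.00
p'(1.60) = 0.00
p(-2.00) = 0.00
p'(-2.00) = 0.00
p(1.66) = 0.00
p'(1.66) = 0.00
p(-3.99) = 0.00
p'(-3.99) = 0.00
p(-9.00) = 0.00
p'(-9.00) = 0.00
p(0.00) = 0.00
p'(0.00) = 0.00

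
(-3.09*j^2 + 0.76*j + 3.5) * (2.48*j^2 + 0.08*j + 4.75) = -7.6632*j^4 + 1.6376*j^3 - 5.9367*j^2 + 3.89*j + 16.625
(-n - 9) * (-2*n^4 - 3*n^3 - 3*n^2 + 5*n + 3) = 2*n^5 + 21*n^4 + 30*n^3 + 22*n^2 - 48*n - 27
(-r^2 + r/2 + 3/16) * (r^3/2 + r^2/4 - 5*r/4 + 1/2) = -r^5/2 + 47*r^3/32 - 69*r^2/64 + r/64 + 3/32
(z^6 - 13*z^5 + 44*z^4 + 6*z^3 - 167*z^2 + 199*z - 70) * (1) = z^6 - 13*z^5 + 44*z^4 + 6*z^3 - 167*z^2 + 199*z - 70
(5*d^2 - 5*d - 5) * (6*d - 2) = 30*d^3 - 40*d^2 - 20*d + 10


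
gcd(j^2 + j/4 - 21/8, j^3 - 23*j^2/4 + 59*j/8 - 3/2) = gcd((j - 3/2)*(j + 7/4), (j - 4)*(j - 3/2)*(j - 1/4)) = j - 3/2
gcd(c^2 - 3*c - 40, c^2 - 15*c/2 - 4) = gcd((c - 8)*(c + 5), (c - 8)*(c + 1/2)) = c - 8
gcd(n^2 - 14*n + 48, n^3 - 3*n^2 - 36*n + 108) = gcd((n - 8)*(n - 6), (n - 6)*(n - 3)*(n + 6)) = n - 6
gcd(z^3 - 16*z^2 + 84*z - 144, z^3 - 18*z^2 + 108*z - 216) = z^2 - 12*z + 36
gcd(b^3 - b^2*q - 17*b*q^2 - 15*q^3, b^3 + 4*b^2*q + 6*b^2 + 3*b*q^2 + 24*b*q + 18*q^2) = b^2 + 4*b*q + 3*q^2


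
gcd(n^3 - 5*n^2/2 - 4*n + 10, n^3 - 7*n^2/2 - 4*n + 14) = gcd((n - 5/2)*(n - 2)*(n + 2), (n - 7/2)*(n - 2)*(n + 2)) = n^2 - 4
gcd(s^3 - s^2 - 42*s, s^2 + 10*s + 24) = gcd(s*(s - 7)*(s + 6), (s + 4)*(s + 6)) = s + 6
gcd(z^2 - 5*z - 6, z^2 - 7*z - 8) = z + 1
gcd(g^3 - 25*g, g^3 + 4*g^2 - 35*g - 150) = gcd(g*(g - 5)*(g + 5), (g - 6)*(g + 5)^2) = g + 5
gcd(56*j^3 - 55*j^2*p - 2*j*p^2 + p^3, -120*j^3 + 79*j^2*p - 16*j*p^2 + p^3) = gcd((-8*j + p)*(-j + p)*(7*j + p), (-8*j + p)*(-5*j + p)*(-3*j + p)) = -8*j + p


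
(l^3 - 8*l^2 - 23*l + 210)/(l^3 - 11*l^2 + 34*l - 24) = (l^2 - 2*l - 35)/(l^2 - 5*l + 4)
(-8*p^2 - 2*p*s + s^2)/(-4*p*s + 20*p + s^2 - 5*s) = (2*p + s)/(s - 5)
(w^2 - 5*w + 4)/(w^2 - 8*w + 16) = (w - 1)/(w - 4)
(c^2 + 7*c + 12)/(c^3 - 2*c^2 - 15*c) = (c + 4)/(c*(c - 5))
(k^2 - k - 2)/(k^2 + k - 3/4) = 4*(k^2 - k - 2)/(4*k^2 + 4*k - 3)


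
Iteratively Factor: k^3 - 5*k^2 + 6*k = (k - 2)*(k^2 - 3*k) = (k - 3)*(k - 2)*(k)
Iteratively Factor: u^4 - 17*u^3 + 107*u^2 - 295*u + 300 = (u - 3)*(u^3 - 14*u^2 + 65*u - 100) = (u - 5)*(u - 3)*(u^2 - 9*u + 20) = (u - 5)*(u - 4)*(u - 3)*(u - 5)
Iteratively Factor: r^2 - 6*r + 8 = (r - 2)*(r - 4)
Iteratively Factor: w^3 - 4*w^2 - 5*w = (w + 1)*(w^2 - 5*w) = (w - 5)*(w + 1)*(w)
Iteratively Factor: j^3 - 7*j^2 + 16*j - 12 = (j - 3)*(j^2 - 4*j + 4) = (j - 3)*(j - 2)*(j - 2)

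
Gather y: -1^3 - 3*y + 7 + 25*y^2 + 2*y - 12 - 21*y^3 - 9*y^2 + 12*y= -21*y^3 + 16*y^2 + 11*y - 6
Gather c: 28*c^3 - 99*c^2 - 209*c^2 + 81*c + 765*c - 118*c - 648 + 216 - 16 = 28*c^3 - 308*c^2 + 728*c - 448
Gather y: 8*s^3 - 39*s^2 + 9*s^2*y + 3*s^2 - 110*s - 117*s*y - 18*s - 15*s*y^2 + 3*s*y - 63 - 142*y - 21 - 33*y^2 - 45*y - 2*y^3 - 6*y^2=8*s^3 - 36*s^2 - 128*s - 2*y^3 + y^2*(-15*s - 39) + y*(9*s^2 - 114*s - 187) - 84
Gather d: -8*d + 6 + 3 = 9 - 8*d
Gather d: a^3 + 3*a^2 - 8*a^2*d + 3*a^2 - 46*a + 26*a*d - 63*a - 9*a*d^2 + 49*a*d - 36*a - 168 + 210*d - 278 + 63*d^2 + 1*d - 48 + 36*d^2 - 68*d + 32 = a^3 + 6*a^2 - 145*a + d^2*(99 - 9*a) + d*(-8*a^2 + 75*a + 143) - 462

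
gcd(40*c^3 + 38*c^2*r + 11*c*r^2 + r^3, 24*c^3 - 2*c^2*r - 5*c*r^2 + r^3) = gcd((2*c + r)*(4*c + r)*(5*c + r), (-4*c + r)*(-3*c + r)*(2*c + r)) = 2*c + r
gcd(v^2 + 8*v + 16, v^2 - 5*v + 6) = 1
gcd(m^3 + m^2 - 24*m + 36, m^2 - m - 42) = m + 6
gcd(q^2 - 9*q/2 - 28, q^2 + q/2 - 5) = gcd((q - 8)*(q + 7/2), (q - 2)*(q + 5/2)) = 1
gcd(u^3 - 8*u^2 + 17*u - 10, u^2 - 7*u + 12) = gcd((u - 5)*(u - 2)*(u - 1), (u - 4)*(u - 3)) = 1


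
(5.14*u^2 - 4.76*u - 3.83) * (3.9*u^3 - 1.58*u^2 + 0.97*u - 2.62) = 20.046*u^5 - 26.6852*u^4 - 2.4304*u^3 - 12.0326*u^2 + 8.7561*u + 10.0346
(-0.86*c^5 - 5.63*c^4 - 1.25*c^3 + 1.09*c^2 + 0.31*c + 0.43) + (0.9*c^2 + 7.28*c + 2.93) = -0.86*c^5 - 5.63*c^4 - 1.25*c^3 + 1.99*c^2 + 7.59*c + 3.36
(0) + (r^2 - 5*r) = r^2 - 5*r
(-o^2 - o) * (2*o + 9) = -2*o^3 - 11*o^2 - 9*o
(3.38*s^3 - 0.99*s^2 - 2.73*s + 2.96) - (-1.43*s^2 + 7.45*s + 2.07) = 3.38*s^3 + 0.44*s^2 - 10.18*s + 0.89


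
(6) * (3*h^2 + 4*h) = 18*h^2 + 24*h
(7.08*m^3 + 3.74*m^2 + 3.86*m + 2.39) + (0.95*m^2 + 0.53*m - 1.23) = 7.08*m^3 + 4.69*m^2 + 4.39*m + 1.16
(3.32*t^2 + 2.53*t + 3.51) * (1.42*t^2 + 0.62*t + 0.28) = 4.7144*t^4 + 5.651*t^3 + 7.4824*t^2 + 2.8846*t + 0.9828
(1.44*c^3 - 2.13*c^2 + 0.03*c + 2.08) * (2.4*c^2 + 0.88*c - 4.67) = 3.456*c^5 - 3.8448*c^4 - 8.5272*c^3 + 14.9655*c^2 + 1.6903*c - 9.7136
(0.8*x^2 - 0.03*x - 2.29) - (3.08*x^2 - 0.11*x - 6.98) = -2.28*x^2 + 0.08*x + 4.69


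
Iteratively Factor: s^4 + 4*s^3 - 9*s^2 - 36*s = (s - 3)*(s^3 + 7*s^2 + 12*s) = (s - 3)*(s + 4)*(s^2 + 3*s) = s*(s - 3)*(s + 4)*(s + 3)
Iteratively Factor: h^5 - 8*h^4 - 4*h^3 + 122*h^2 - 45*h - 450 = (h - 5)*(h^4 - 3*h^3 - 19*h^2 + 27*h + 90) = (h - 5)^2*(h^3 + 2*h^2 - 9*h - 18) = (h - 5)^2*(h + 3)*(h^2 - h - 6) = (h - 5)^2*(h + 2)*(h + 3)*(h - 3)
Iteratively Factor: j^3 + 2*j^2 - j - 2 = (j - 1)*(j^2 + 3*j + 2) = (j - 1)*(j + 2)*(j + 1)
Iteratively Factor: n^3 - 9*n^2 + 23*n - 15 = (n - 5)*(n^2 - 4*n + 3) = (n - 5)*(n - 1)*(n - 3)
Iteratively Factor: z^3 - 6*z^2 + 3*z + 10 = (z + 1)*(z^2 - 7*z + 10) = (z - 2)*(z + 1)*(z - 5)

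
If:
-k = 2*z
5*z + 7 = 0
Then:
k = 14/5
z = -7/5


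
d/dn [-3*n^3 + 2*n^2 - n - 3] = -9*n^2 + 4*n - 1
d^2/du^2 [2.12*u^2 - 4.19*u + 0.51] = 4.24000000000000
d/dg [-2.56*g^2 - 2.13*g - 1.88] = -5.12*g - 2.13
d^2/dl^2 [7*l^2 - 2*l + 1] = 14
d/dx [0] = 0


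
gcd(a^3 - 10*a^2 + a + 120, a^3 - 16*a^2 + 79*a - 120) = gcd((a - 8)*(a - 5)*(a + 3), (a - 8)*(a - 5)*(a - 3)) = a^2 - 13*a + 40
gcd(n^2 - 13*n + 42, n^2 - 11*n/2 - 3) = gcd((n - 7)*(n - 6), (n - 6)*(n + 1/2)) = n - 6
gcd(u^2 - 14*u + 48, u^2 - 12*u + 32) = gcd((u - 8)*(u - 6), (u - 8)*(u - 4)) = u - 8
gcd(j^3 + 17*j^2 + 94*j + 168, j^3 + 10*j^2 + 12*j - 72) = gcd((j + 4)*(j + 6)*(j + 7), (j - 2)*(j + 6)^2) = j + 6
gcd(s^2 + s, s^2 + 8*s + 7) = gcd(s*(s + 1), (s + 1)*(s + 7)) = s + 1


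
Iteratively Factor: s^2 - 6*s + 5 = (s - 1)*(s - 5)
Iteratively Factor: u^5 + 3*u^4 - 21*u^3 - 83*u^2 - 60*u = (u + 1)*(u^4 + 2*u^3 - 23*u^2 - 60*u) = (u - 5)*(u + 1)*(u^3 + 7*u^2 + 12*u) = u*(u - 5)*(u + 1)*(u^2 + 7*u + 12) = u*(u - 5)*(u + 1)*(u + 4)*(u + 3)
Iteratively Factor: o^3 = (o)*(o^2) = o^2*(o)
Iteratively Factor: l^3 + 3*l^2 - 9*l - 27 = (l + 3)*(l^2 - 9) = (l + 3)^2*(l - 3)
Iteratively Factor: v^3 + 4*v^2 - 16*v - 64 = (v + 4)*(v^2 - 16) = (v + 4)^2*(v - 4)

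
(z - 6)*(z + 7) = z^2 + z - 42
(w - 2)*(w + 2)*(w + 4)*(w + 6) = w^4 + 10*w^3 + 20*w^2 - 40*w - 96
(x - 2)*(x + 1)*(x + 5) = x^3 + 4*x^2 - 7*x - 10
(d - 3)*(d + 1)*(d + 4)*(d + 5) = d^4 + 7*d^3 - d^2 - 67*d - 60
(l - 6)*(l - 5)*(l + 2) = l^3 - 9*l^2 + 8*l + 60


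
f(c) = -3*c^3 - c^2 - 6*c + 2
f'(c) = -9*c^2 - 2*c - 6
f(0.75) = -4.33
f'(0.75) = -12.56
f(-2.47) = 55.93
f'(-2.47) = -55.97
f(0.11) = 1.32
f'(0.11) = -6.33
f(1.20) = -11.82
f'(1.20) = -21.36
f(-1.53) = 19.58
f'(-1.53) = -24.01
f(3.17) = -122.63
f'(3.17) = -102.78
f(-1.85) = 28.67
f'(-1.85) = -33.10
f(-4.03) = 206.29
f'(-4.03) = -144.11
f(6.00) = -718.00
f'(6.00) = -342.00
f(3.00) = -106.00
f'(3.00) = -93.00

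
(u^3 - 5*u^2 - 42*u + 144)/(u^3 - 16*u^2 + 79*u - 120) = (u + 6)/(u - 5)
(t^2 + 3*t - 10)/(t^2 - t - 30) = (t - 2)/(t - 6)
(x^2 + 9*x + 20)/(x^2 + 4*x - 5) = (x + 4)/(x - 1)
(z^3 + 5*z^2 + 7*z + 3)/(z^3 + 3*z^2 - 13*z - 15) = (z^2 + 4*z + 3)/(z^2 + 2*z - 15)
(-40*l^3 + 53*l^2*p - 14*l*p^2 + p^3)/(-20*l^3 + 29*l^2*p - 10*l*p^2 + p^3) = (-8*l + p)/(-4*l + p)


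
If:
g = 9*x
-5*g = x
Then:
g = 0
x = 0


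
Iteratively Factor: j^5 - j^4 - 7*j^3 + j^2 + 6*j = (j + 2)*(j^4 - 3*j^3 - j^2 + 3*j) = (j - 3)*(j + 2)*(j^3 - j) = (j - 3)*(j + 1)*(j + 2)*(j^2 - j) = (j - 3)*(j - 1)*(j + 1)*(j + 2)*(j)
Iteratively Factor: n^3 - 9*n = (n + 3)*(n^2 - 3*n) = (n - 3)*(n + 3)*(n)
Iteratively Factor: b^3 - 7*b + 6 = (b - 1)*(b^2 + b - 6) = (b - 2)*(b - 1)*(b + 3)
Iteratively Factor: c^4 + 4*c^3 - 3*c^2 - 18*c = (c + 3)*(c^3 + c^2 - 6*c) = (c - 2)*(c + 3)*(c^2 + 3*c) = (c - 2)*(c + 3)^2*(c)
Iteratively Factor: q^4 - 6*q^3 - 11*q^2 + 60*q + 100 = (q - 5)*(q^3 - q^2 - 16*q - 20) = (q - 5)*(q + 2)*(q^2 - 3*q - 10) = (q - 5)^2*(q + 2)*(q + 2)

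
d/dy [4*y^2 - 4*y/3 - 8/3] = 8*y - 4/3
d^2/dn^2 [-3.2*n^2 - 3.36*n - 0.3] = -6.40000000000000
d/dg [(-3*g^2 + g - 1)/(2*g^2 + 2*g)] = (-2*g^2 + g + 1/2)/(g^2*(g^2 + 2*g + 1))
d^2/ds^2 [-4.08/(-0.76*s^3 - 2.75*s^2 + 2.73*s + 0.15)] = (-(18.6048*s + 22.44)*(0.76*s^3 + 2.75*s^2 - 2.73*s - 0.15) + 4.08*(2.28*s^2 + 5.5*s - 2.73)*(4.56*s^2 + 11.0*s - 5.46))/(0.76*s^3 + 2.75*s^2 - 2.73*s - 0.15)^3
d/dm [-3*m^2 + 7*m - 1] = 7 - 6*m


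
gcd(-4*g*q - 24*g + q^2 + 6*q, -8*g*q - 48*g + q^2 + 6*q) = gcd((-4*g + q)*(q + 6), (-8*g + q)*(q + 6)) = q + 6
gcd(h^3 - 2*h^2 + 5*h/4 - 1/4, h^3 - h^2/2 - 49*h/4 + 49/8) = h - 1/2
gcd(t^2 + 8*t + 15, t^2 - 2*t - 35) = t + 5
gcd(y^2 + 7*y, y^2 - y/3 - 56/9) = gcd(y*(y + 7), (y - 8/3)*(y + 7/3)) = 1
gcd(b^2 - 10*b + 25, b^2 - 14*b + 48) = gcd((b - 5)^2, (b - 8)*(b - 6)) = 1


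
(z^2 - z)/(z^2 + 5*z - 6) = z/(z + 6)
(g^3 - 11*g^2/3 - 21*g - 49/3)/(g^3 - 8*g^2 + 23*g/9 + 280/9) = 3*(3*g^2 + 10*g + 7)/(9*g^2 - 9*g - 40)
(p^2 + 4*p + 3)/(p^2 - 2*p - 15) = (p + 1)/(p - 5)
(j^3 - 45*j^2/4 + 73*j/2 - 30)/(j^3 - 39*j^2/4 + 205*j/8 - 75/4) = 2*(j - 4)/(2*j - 5)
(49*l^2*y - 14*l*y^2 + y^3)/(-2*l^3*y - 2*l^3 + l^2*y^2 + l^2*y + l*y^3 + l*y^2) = y*(49*l^2 - 14*l*y + y^2)/(l*(-2*l^2*y - 2*l^2 + l*y^2 + l*y + y^3 + y^2))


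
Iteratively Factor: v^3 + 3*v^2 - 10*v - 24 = (v - 3)*(v^2 + 6*v + 8) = (v - 3)*(v + 4)*(v + 2)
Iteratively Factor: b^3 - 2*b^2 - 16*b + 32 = (b - 4)*(b^2 + 2*b - 8) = (b - 4)*(b + 4)*(b - 2)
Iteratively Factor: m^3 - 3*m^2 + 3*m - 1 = (m - 1)*(m^2 - 2*m + 1) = (m - 1)^2*(m - 1)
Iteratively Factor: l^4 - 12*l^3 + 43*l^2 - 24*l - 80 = (l + 1)*(l^3 - 13*l^2 + 56*l - 80) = (l - 4)*(l + 1)*(l^2 - 9*l + 20) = (l - 4)^2*(l + 1)*(l - 5)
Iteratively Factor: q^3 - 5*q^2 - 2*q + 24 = (q + 2)*(q^2 - 7*q + 12) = (q - 4)*(q + 2)*(q - 3)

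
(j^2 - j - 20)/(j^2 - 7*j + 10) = (j + 4)/(j - 2)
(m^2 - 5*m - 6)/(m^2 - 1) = (m - 6)/(m - 1)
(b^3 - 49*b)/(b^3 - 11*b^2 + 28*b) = (b + 7)/(b - 4)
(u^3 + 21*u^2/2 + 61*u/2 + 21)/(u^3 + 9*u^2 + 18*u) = (2*u^2 + 9*u + 7)/(2*u*(u + 3))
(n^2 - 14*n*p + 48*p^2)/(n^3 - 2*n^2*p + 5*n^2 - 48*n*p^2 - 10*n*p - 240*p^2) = (n - 6*p)/(n^2 + 6*n*p + 5*n + 30*p)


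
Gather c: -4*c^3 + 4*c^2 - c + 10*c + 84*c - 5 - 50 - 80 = -4*c^3 + 4*c^2 + 93*c - 135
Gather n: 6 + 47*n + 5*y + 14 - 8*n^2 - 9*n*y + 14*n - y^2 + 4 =-8*n^2 + n*(61 - 9*y) - y^2 + 5*y + 24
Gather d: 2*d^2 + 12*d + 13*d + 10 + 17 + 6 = 2*d^2 + 25*d + 33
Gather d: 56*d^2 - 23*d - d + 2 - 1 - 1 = 56*d^2 - 24*d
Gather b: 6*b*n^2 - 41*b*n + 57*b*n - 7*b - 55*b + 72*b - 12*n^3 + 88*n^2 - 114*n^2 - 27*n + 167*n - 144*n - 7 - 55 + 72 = b*(6*n^2 + 16*n + 10) - 12*n^3 - 26*n^2 - 4*n + 10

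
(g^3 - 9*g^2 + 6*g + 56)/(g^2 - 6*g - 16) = (g^2 - 11*g + 28)/(g - 8)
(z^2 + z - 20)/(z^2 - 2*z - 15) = (-z^2 - z + 20)/(-z^2 + 2*z + 15)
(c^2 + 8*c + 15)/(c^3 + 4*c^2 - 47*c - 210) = (c + 3)/(c^2 - c - 42)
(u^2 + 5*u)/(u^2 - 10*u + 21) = u*(u + 5)/(u^2 - 10*u + 21)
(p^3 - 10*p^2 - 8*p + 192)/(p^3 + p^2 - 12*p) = (p^2 - 14*p + 48)/(p*(p - 3))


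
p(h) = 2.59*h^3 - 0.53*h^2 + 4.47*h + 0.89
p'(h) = 7.77*h^2 - 1.06*h + 4.47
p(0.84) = 5.81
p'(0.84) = 9.06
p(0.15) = 1.56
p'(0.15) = 4.49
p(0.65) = 4.28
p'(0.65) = 7.06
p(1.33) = 11.99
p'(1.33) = 16.80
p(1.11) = 8.74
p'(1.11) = 12.87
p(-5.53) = -478.04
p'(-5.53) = 247.95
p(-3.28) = -110.87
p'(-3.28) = 91.54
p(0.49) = 3.26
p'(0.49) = 5.82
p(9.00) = 1886.30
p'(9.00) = 624.30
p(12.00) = 4453.73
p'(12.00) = 1110.63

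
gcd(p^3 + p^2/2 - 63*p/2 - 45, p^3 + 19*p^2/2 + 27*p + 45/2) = p^2 + 13*p/2 + 15/2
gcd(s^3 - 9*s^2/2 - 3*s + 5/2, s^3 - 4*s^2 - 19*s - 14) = s + 1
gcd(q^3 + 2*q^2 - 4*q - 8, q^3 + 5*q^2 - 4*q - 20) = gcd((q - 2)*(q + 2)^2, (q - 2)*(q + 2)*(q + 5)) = q^2 - 4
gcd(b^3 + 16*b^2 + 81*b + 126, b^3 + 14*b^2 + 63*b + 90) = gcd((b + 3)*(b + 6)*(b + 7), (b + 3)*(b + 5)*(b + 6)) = b^2 + 9*b + 18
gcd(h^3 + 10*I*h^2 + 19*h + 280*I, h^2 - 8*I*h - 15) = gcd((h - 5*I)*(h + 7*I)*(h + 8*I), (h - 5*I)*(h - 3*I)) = h - 5*I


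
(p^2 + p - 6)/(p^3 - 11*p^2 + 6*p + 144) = (p - 2)/(p^2 - 14*p + 48)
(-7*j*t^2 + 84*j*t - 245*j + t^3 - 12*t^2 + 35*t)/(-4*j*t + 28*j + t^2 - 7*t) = (-7*j*t + 35*j + t^2 - 5*t)/(-4*j + t)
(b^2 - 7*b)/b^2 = (b - 7)/b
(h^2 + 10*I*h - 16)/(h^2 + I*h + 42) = (h^2 + 10*I*h - 16)/(h^2 + I*h + 42)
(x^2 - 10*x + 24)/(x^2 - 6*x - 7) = (-x^2 + 10*x - 24)/(-x^2 + 6*x + 7)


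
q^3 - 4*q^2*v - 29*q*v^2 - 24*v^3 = (q - 8*v)*(q + v)*(q + 3*v)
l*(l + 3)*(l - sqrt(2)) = l^3 - sqrt(2)*l^2 + 3*l^2 - 3*sqrt(2)*l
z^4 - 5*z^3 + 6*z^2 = z^2*(z - 3)*(z - 2)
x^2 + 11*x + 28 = (x + 4)*(x + 7)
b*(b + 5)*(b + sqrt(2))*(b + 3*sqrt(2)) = b^4 + 5*b^3 + 4*sqrt(2)*b^3 + 6*b^2 + 20*sqrt(2)*b^2 + 30*b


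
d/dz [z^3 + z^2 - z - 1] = 3*z^2 + 2*z - 1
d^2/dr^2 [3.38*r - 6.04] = 0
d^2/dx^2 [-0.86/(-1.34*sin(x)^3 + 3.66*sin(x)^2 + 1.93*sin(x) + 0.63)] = (-0.566940257848307*sin(x)^6 + 1.72056496162919*sin(x)^5 - 0.0459960998530304*sin(x)^4 + 1.07464225060769*sin(x)^2 - 1.04137699484391*sin(x) + 0.0177168830577596*sin(3*x)^2 + 0.712315525430665*sin(3*x) - 0.048390889545821*sin(5*x) + 0.0497849632380717)/(0.366120218579235*sin(x)^3 - 1.0*sin(x)^2 - 0.527322404371585*sin(x) - 0.172131147540984)^3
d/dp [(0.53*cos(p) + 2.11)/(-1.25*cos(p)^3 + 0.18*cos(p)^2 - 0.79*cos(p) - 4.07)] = (-1.325*cos(p)^3 - 7.8171*cos(p)^2 + 0.7596*cos(p) + 0.4902)*sin(p)/(1.5625*cos(p)^6 - 0.45*cos(p)^5 + 2.0074*cos(p)^4 + 9.8906*cos(p)^3 - 0.8411*cos(p)^2 + 6.4306*cos(p) + 16.5649)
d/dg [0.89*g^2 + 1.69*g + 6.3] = 1.78*g + 1.69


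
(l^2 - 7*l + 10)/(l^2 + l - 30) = (l - 2)/(l + 6)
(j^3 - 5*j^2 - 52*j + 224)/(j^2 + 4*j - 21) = (j^2 - 12*j + 32)/(j - 3)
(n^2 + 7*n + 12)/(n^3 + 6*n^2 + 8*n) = (n + 3)/(n*(n + 2))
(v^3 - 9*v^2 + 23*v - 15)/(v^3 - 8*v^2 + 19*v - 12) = (v - 5)/(v - 4)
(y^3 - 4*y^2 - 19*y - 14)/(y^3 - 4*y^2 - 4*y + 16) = (y^2 - 6*y - 7)/(y^2 - 6*y + 8)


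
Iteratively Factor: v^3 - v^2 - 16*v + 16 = (v - 4)*(v^2 + 3*v - 4) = (v - 4)*(v - 1)*(v + 4)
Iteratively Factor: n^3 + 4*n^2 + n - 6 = (n + 3)*(n^2 + n - 2) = (n - 1)*(n + 3)*(n + 2)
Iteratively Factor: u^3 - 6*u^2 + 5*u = (u)*(u^2 - 6*u + 5) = u*(u - 5)*(u - 1)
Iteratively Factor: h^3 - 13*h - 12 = (h - 4)*(h^2 + 4*h + 3) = (h - 4)*(h + 3)*(h + 1)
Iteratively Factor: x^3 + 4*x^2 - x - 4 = (x + 4)*(x^2 - 1) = (x - 1)*(x + 4)*(x + 1)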